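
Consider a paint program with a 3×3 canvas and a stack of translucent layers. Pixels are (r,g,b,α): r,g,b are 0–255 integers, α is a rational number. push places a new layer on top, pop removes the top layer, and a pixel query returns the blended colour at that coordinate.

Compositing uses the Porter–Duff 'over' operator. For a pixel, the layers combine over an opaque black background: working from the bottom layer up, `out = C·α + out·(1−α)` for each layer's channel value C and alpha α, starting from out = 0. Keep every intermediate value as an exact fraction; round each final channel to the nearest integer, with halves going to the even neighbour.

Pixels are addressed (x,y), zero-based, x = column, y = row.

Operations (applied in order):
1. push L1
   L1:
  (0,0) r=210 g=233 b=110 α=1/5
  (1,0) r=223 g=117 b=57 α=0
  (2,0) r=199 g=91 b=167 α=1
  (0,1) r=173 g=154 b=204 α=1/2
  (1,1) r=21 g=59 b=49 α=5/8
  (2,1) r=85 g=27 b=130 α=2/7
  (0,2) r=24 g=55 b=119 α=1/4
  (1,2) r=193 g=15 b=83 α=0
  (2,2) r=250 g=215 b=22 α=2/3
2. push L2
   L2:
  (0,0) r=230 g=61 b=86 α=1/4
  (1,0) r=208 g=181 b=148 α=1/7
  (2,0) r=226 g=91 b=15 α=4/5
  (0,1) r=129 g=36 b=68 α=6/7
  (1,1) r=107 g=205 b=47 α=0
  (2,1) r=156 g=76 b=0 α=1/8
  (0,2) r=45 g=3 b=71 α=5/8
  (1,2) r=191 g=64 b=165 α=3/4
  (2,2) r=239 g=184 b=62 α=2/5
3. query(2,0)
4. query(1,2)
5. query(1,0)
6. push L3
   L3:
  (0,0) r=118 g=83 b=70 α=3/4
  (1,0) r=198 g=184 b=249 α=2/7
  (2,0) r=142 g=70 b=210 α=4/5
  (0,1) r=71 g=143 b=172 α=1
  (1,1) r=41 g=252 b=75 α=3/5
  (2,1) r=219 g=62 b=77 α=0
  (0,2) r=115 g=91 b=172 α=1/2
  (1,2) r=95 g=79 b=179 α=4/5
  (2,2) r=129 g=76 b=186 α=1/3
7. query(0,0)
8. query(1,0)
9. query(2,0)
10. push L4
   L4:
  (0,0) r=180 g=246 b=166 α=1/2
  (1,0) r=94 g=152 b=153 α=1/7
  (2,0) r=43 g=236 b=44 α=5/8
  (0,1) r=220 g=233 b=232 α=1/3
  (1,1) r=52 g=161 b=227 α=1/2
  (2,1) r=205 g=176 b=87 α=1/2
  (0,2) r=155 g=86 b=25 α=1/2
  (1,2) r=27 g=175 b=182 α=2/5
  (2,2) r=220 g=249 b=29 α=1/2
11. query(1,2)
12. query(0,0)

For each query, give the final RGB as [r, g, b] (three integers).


(2,0) stack=L1,L2; from [0,0,0]:
after L1 α=1: [199, 91, 167]
after L2 α=4/5: [1103/5, 91, 227/5]
→ [221, 91, 45]

query (1,2) [L1,L2] — begin 0,0,0
L1 α=0: [0, 0, 0]
L2 α=3/4: [573/4, 48, 495/4]
→ [143, 48, 124]

(1,0) stack=L1,L2; from [0,0,0]:
L1 α=0: [0, 0, 0]
L2 α=1/7: [208/7, 181/7, 148/7]
= [30, 26, 21]

query (0,0) [L1,L2,L3] — begin 0,0,0
after L1 α=1/5: [42, 233/5, 22]
after L2 α=1/4: [89, 251/5, 38]
after L3 α=3/4: [443/4, 374/5, 62]
rounded: [111, 75, 62]

(1,0) stack=L1,L2,L3; from [0,0,0]:
after L1 α=0: [0, 0, 0]
after L2 α=1/7: [208/7, 181/7, 148/7]
after L3 α=2/7: [3812/49, 3481/49, 4226/49]
rounded: [78, 71, 86]

(2,0) stack=L1,L2,L3; from [0,0,0]:
L1 α=1: [199, 91, 167]
L2 α=4/5: [1103/5, 91, 227/5]
L3 α=4/5: [3943/25, 371/5, 4427/25]
rounded: [158, 74, 177]

query (1,2) [L1,L2,L3,L4] — begin 0,0,0
L1 α=0: [0, 0, 0]
L2 α=3/4: [573/4, 48, 495/4]
L3 α=4/5: [2093/20, 364/5, 3359/20]
L4 α=2/5: [7359/100, 2842/25, 17357/100]
→ [74, 114, 174]

(0,0) stack=L1,L2,L3,L4; from [0,0,0]:
after L1 α=1/5: [42, 233/5, 22]
after L2 α=1/4: [89, 251/5, 38]
after L3 α=3/4: [443/4, 374/5, 62]
after L4 α=1/2: [1163/8, 802/5, 114]
→ [145, 160, 114]


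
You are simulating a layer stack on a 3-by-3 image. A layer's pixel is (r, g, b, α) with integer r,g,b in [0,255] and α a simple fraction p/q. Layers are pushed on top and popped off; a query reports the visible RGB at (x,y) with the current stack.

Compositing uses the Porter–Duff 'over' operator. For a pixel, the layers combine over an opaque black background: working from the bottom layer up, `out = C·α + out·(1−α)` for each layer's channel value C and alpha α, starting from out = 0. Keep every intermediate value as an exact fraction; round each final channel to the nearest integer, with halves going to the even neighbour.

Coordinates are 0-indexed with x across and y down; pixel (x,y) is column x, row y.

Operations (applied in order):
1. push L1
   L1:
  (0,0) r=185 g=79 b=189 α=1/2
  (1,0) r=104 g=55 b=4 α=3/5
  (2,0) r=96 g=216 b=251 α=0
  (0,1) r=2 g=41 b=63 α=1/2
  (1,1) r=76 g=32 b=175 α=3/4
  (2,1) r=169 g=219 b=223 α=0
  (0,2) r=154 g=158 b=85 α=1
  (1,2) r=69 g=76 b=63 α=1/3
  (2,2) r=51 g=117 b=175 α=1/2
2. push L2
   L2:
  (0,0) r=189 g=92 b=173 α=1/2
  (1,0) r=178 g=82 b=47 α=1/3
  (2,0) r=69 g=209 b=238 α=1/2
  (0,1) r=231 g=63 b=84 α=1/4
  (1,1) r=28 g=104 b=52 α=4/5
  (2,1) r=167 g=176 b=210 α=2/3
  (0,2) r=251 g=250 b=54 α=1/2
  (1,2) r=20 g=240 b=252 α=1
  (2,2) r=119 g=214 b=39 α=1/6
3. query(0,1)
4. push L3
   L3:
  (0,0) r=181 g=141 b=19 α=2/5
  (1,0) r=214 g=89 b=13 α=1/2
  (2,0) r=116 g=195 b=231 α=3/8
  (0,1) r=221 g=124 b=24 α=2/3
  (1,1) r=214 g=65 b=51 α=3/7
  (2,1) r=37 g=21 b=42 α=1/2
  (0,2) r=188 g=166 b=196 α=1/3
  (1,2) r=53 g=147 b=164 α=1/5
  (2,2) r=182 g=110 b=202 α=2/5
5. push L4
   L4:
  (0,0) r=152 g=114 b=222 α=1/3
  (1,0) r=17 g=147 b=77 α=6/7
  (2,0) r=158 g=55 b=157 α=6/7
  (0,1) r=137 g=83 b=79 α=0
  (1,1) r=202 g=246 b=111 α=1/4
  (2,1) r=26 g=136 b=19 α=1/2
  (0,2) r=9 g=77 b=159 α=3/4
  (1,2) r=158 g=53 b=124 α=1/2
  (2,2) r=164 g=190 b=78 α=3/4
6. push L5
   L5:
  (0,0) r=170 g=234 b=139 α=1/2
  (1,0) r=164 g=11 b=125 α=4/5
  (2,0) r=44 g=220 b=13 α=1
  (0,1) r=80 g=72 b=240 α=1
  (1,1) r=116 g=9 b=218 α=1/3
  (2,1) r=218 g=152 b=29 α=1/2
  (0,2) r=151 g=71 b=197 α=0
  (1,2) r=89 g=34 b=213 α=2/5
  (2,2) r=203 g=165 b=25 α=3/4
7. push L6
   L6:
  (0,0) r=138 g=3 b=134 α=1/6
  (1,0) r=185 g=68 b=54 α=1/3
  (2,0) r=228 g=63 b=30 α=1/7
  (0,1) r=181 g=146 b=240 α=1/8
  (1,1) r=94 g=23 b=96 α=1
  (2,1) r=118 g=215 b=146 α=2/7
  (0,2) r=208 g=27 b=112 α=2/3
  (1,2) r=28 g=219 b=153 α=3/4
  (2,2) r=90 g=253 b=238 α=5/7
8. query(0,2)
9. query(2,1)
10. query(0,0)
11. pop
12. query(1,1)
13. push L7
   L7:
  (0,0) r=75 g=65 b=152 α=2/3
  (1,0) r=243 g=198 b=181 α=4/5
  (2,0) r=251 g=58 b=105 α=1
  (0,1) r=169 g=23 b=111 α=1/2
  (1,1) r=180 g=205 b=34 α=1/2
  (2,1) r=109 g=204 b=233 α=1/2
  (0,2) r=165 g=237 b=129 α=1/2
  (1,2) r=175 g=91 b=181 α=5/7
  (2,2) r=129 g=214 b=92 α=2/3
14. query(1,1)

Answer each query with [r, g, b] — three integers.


(0,1) stack=L1,L2; from [0,0,0]:
L1 α=1/2: [1, 41/2, 63/2]
L2 α=1/4: [117/2, 249/8, 357/8]
= [58, 31, 45]

(0,2) stack=L1,L2,L3,L4,L5,L6; from [0,0,0]:
after L1 α=1: [154, 158, 85]
after L2 α=1/2: [405/2, 204, 139/2]
after L3 α=1/3: [593/3, 574/3, 335/3]
after L4 α=3/4: [337/6, 1267/12, 883/6]
after L5 α=0: [337/6, 1267/12, 883/6]
after L6 α=2/3: [2833/18, 1915/36, 2227/18]
= [157, 53, 124]

query (2,1) [L1,L2,L3,L4,L5,L6] — begin 0,0,0
+L1 (α=0) → [0, 0, 0]
+L2 (α=2/3) → [334/3, 352/3, 140]
+L3 (α=1/2) → [445/6, 415/6, 91]
+L4 (α=1/2) → [601/12, 1231/12, 55]
+L5 (α=1/2) → [3217/24, 3055/24, 42]
+L6 (α=2/7) → [3107/24, 25595/168, 502/7]
→ [129, 152, 72]

(0,0) stack=L1,L2,L3,L4,L5,L6; from [0,0,0]:
L1 α=1/2: [185/2, 79/2, 189/2]
L2 α=1/2: [563/4, 263/4, 535/4]
L3 α=2/5: [3137/20, 1917/20, 1757/20]
L4 α=1/3: [4657/30, 1019/10, 3977/30]
L5 α=1/2: [9757/60, 3359/20, 8147/60]
L6 α=1/6: [11413/72, 3371/24, 9755/72]
→ [159, 140, 135]

at x=1,y=1 over L1,L2,L3,L4,L5:
L1 α=3/4: [57, 24, 525/4]
L2 α=4/5: [169/5, 88, 1357/20]
L3 α=3/7: [3886/35, 547/7, 2122/35]
L4 α=1/4: [4682/35, 3363/28, 10251/140]
L5 α=1/3: [13424/105, 1163/14, 25511/210]
→ [128, 83, 121]

query (1,1) [L1,L2,L3,L4,L5,L7] — begin 0,0,0
+L1 (α=3/4) → [57, 24, 525/4]
+L2 (α=4/5) → [169/5, 88, 1357/20]
+L3 (α=3/7) → [3886/35, 547/7, 2122/35]
+L4 (α=1/4) → [4682/35, 3363/28, 10251/140]
+L5 (α=1/3) → [13424/105, 1163/14, 25511/210]
+L7 (α=1/2) → [16162/105, 4033/28, 32651/420]
→ [154, 144, 78]


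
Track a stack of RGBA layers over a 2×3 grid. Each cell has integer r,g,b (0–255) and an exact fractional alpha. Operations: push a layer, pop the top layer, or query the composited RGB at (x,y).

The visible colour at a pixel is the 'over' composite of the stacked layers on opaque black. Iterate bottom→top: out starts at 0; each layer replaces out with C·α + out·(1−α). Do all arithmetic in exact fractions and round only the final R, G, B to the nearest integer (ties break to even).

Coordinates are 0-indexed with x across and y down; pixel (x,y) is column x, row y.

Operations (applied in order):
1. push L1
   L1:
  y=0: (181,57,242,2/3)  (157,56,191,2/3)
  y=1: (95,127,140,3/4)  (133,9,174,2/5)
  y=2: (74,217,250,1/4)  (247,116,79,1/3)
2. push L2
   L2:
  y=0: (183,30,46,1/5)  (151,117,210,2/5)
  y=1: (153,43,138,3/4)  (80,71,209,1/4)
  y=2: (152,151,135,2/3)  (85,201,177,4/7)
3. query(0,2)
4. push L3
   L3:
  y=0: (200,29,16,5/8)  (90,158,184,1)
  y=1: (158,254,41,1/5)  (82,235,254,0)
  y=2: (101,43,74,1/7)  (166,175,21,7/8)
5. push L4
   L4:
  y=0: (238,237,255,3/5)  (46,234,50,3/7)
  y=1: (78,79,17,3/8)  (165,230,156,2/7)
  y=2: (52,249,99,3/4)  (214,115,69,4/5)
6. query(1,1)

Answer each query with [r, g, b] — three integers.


at x=0,y=2 over L1,L2:
+L1 (α=1/4) → [37/2, 217/4, 125/2]
+L2 (α=2/3) → [215/2, 475/4, 665/6]
= [108, 119, 111]

at x=1,y=1 over L1,L2,L3,L4:
after L1 α=2/5: [266/5, 18/5, 348/5]
after L2 α=1/4: [599/10, 409/20, 2089/20]
after L3 α=0: [599/10, 409/20, 2089/20]
after L4 α=2/7: [1259/14, 2249/28, 3337/28]
= [90, 80, 119]


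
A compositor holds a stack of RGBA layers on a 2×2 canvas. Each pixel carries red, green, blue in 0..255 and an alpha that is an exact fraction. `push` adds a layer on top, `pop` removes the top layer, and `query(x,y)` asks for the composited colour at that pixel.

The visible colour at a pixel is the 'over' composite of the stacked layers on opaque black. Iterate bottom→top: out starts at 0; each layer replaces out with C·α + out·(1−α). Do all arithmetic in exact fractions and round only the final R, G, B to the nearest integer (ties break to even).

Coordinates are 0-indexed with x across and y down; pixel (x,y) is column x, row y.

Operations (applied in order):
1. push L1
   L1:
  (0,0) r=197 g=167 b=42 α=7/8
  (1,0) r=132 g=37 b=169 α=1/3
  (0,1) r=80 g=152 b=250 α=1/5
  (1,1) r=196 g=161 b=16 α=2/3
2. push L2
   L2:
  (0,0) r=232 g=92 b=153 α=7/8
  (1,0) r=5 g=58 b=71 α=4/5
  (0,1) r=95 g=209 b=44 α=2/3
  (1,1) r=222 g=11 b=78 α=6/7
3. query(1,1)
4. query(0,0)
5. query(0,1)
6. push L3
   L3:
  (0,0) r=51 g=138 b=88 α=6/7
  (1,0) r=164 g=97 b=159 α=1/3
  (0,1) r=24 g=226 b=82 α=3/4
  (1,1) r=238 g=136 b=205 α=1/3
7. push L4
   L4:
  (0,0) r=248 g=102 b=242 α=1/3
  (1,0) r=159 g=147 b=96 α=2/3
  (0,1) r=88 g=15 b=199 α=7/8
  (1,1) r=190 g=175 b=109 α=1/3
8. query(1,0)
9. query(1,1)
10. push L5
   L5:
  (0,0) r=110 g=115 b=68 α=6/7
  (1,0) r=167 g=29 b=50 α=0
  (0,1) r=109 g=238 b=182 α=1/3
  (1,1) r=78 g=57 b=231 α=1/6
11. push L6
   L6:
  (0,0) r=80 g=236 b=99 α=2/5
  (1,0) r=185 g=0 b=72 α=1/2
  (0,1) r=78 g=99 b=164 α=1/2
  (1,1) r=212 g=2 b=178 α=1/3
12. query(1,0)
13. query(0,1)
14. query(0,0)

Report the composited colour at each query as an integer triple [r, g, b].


query (1,1) [L1,L2] — begin 0,0,0
after L1 α=2/3: [392/3, 322/3, 32/3]
after L2 α=6/7: [4388/21, 520/21, 1436/21]
= [209, 25, 68]

at x=0,y=0 over L1,L2:
L1 α=7/8: [1379/8, 1169/8, 147/4]
L2 α=7/8: [14371/64, 6321/64, 4431/32]
rounded: [225, 99, 138]

(0,1) stack=L1,L2; from [0,0,0]:
after L1 α=1/5: [16, 152/5, 50]
after L2 α=2/3: [206/3, 2242/15, 46]
= [69, 149, 46]

query (1,0) [L1,L2,L3,L4] — begin 0,0,0
L1 α=1/3: [44, 37/3, 169/3]
L2 α=4/5: [64/5, 733/15, 1021/15]
L3 α=1/3: [316/5, 2921/45, 4427/45]
L4 α=2/3: [1906/15, 16151/135, 13067/135]
= [127, 120, 97]

at x=1,y=1 over L1,L2,L3,L4:
after L1 α=2/3: [392/3, 322/3, 32/3]
after L2 α=6/7: [4388/21, 520/21, 1436/21]
after L3 α=1/3: [13774/63, 3896/63, 7177/63]
after L4 α=1/3: [39518/189, 18817/189, 21221/189]
= [209, 100, 112]

at x=1,y=0 over L1,L2,L3,L4,L5,L6:
+L1 (α=1/3) → [44, 37/3, 169/3]
+L2 (α=4/5) → [64/5, 733/15, 1021/15]
+L3 (α=1/3) → [316/5, 2921/45, 4427/45]
+L4 (α=2/3) → [1906/15, 16151/135, 13067/135]
+L5 (α=0) → [1906/15, 16151/135, 13067/135]
+L6 (α=1/2) → [4681/30, 16151/270, 22787/270]
= [156, 60, 84]

at x=0,y=1 over L1,L2,L3,L4,L5,L6:
L1 α=1/5: [16, 152/5, 50]
L2 α=2/3: [206/3, 2242/15, 46]
L3 α=3/4: [211/6, 3103/15, 73]
L4 α=7/8: [3907/48, 2339/60, 733/4]
L5 α=1/3: [6523/72, 9479/90, 1097/6]
L6 α=1/2: [12139/144, 18389/180, 2081/12]
rounded: [84, 102, 173]

query (0,0) [L1,L2,L3,L4,L5,L6] — begin 0,0,0
L1 α=7/8: [1379/8, 1169/8, 147/4]
L2 α=7/8: [14371/64, 6321/64, 4431/32]
L3 α=6/7: [33955/448, 59313/448, 21327/224]
L4 α=1/3: [89507/672, 27387/224, 48431/336]
L5 α=6/7: [533027/4704, 181947/1568, 185519/2352]
L6 α=2/5: [783907/7840, 1285937/7840, 340751/3920]
rounded: [100, 164, 87]


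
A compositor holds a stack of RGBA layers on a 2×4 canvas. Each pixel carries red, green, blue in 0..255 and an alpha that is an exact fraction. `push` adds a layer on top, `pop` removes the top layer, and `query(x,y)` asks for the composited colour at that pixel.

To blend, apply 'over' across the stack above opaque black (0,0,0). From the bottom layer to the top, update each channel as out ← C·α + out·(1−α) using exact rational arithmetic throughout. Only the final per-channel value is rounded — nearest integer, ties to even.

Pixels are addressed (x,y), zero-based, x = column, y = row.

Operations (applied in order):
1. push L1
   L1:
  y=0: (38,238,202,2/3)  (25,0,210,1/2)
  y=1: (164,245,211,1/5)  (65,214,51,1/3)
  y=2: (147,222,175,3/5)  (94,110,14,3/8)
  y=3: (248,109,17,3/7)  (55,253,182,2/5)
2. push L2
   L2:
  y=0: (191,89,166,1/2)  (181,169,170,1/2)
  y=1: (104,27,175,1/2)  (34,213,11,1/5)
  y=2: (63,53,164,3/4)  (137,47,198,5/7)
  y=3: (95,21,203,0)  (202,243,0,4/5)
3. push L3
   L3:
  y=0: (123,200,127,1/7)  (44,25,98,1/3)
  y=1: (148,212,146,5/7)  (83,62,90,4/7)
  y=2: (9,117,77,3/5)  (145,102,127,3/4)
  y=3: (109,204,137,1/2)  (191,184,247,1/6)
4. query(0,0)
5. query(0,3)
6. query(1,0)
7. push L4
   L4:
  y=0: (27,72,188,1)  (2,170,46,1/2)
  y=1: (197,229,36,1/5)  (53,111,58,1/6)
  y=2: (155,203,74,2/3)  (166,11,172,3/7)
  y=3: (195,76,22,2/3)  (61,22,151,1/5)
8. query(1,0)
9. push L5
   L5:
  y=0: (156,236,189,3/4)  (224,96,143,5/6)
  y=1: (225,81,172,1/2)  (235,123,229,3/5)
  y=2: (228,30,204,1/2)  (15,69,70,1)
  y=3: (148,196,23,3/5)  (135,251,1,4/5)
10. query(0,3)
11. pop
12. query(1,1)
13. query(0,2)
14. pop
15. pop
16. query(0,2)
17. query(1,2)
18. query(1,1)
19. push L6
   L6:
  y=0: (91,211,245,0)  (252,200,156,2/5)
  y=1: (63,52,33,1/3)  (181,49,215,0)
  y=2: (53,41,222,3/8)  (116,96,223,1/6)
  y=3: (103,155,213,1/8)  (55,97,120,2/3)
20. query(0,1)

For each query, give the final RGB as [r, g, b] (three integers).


at x=0,y=0 over L1,L2,L3:
after L1 α=2/3: [76/3, 476/3, 404/3]
after L2 α=1/2: [649/6, 743/6, 451/3]
after L3 α=1/7: [772/7, 943/7, 147]
= [110, 135, 147]

query (0,3) [L1,L2,L3] — begin 0,0,0
+L1 (α=3/7) → [744/7, 327/7, 51/7]
+L2 (α=0) → [744/7, 327/7, 51/7]
+L3 (α=1/2) → [1507/14, 1755/14, 505/7]
rounded: [108, 125, 72]

at x=1,y=0 over L1,L2,L3:
+L1 (α=1/2) → [25/2, 0, 105]
+L2 (α=1/2) → [387/4, 169/2, 275/2]
+L3 (α=1/3) → [475/6, 194/3, 373/3]
= [79, 65, 124]

query (1,0) [L1,L2,L3,L4] — begin 0,0,0
after L1 α=1/2: [25/2, 0, 105]
after L2 α=1/2: [387/4, 169/2, 275/2]
after L3 α=1/3: [475/6, 194/3, 373/3]
after L4 α=1/2: [487/12, 352/3, 511/6]
= [41, 117, 85]

at x=0,y=3 over L1,L2,L3,L4,L5:
+L1 (α=3/7) → [744/7, 327/7, 51/7]
+L2 (α=0) → [744/7, 327/7, 51/7]
+L3 (α=1/2) → [1507/14, 1755/14, 505/7]
+L4 (α=2/3) → [6967/42, 3883/42, 271/7]
+L5 (α=3/5) → [16291/105, 16231/105, 205/7]
→ [155, 155, 29]

query (1,1) [L1,L2,L3,L4] — begin 0,0,0
+L1 (α=1/3) → [65/3, 214/3, 17]
+L2 (α=1/5) → [362/15, 299/3, 79/5]
+L3 (α=4/7) → [2022/35, 547/7, 291/5]
+L4 (α=1/6) → [2393/42, 1756/21, 349/6]
→ [57, 84, 58]

(0,2) stack=L1,L2,L3,L4; from [0,0,0]:
after L1 α=3/5: [441/5, 666/5, 105]
after L2 α=3/4: [693/10, 1461/20, 597/4]
after L3 α=3/5: [828/25, 4971/50, 1059/10]
after L4 α=2/3: [8578/75, 25271/150, 2539/30]
= [114, 168, 85]

query (0,2) [L1,L2] — begin 0,0,0
after L1 α=3/5: [441/5, 666/5, 105]
after L2 α=3/4: [693/10, 1461/20, 597/4]
→ [69, 73, 149]

query (1,2) [L1,L2] — begin 0,0,0
L1 α=3/8: [141/4, 165/4, 21/4]
L2 α=5/7: [1511/14, 635/14, 2001/14]
rounded: [108, 45, 143]

query (1,1) [L1,L2] — begin 0,0,0
L1 α=1/3: [65/3, 214/3, 17]
L2 α=1/5: [362/15, 299/3, 79/5]
→ [24, 100, 16]

query (0,1) [L1,L2,L6] — begin 0,0,0
L1 α=1/5: [164/5, 49, 211/5]
L2 α=1/2: [342/5, 38, 543/5]
L6 α=1/3: [333/5, 128/3, 417/5]
→ [67, 43, 83]


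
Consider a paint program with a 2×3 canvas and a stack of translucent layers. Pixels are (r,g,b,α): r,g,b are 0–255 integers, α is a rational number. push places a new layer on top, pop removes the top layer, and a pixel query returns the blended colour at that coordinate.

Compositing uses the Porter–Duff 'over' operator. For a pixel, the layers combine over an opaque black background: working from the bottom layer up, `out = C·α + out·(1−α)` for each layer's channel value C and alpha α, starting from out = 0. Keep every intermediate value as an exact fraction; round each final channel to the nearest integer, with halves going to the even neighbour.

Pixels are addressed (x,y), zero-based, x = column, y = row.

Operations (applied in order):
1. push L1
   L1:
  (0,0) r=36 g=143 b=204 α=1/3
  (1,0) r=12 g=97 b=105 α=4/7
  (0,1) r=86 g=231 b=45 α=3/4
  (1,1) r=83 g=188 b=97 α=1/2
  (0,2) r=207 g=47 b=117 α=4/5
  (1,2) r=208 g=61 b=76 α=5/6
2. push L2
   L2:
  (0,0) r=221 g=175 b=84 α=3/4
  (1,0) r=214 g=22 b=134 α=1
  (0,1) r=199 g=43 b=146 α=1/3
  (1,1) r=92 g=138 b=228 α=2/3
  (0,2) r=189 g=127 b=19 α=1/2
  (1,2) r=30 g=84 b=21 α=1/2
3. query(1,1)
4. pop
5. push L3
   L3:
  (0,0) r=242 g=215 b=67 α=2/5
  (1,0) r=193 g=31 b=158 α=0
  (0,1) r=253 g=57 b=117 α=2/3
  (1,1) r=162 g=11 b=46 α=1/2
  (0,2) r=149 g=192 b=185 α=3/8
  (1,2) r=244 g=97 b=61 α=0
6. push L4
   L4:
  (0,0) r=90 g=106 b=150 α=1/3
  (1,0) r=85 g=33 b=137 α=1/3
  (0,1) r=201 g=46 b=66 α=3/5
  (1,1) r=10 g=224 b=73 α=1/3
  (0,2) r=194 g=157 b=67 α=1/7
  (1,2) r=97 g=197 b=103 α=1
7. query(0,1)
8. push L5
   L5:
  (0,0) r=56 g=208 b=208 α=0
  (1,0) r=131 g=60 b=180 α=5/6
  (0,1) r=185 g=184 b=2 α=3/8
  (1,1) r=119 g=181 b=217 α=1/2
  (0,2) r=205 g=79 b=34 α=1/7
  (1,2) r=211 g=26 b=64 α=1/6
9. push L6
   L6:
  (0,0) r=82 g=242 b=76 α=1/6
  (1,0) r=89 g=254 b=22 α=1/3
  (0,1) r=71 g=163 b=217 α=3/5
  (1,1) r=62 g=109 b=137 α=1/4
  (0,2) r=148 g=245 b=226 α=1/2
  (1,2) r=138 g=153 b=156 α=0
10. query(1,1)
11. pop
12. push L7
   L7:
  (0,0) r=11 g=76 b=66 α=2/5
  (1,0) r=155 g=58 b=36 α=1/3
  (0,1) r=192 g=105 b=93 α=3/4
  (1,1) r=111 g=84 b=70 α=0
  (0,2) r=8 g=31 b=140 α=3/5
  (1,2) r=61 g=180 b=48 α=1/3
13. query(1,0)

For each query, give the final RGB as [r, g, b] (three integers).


(1,1) stack=L1,L2; from [0,0,0]:
+L1 (α=1/2) → [83/2, 94, 97/2]
+L2 (α=2/3) → [451/6, 370/3, 1009/6]
= [75, 123, 168]

query (0,1) [L1,L3,L4] — begin 0,0,0
L1 α=3/4: [129/2, 693/4, 135/4]
L3 α=2/3: [1141/6, 383/4, 357/4]
L4 α=3/5: [590/3, 659/10, 753/10]
= [197, 66, 75]

(1,1) stack=L1,L3,L4,L5,L6; from [0,0,0]:
L1 α=1/2: [83/2, 94, 97/2]
L3 α=1/2: [407/4, 105/2, 189/4]
L4 α=1/3: [427/6, 329/3, 335/6]
L5 α=1/2: [1141/12, 436/3, 1637/12]
L6 α=1/4: [1389/16, 545/4, 2185/16]
→ [87, 136, 137]

query (1,0) [L1,L3,L4,L5,L7] — begin 0,0,0
after L1 α=4/7: [48/7, 388/7, 60]
after L3 α=0: [48/7, 388/7, 60]
after L4 α=1/3: [691/21, 1007/21, 257/3]
after L5 α=5/6: [7223/63, 7307/126, 2957/18]
after L7 α=1/3: [24211/189, 10961/189, 3281/27]
→ [128, 58, 122]


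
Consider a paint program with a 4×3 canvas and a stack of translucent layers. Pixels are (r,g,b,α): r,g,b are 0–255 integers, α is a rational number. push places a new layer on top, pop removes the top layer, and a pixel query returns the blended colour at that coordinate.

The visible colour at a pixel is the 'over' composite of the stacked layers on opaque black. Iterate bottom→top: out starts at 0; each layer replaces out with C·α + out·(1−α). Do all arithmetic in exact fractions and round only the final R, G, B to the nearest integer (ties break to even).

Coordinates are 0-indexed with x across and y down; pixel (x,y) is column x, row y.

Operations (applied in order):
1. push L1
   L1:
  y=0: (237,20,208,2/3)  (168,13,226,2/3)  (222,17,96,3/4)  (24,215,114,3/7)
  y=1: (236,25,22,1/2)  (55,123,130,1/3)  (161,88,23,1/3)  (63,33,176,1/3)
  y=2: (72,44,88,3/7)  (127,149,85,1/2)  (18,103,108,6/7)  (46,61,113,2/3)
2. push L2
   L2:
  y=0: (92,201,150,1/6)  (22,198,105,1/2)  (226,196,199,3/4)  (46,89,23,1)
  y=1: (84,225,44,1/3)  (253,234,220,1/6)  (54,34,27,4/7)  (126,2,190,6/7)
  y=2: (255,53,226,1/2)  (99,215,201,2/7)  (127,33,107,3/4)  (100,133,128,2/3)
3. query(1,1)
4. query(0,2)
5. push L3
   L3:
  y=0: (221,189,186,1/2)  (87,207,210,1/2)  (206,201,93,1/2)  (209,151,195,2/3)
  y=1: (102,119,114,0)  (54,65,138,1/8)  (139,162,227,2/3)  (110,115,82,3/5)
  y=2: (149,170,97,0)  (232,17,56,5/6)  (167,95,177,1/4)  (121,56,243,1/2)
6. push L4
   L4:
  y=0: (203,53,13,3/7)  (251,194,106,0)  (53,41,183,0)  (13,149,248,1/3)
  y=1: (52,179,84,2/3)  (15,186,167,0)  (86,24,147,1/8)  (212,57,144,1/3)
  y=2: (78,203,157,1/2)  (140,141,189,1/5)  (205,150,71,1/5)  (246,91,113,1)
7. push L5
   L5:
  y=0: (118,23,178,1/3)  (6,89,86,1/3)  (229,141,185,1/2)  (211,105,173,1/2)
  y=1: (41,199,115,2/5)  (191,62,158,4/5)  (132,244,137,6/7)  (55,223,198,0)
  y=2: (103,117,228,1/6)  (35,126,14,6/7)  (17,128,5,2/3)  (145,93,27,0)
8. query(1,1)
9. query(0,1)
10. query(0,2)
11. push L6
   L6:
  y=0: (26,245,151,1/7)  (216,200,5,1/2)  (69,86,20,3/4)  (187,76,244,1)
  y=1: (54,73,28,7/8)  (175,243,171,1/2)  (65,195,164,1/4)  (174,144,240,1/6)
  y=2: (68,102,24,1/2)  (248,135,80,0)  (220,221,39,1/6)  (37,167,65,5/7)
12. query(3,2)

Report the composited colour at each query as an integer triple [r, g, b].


(1,1) stack=L1,L2; from [0,0,0]:
after L1 α=1/3: [55/3, 41, 130/3]
after L2 α=1/6: [517/9, 439/6, 655/9]
rounded: [57, 73, 73]

query (0,2) [L1,L2] — begin 0,0,0
+L1 (α=3/7) → [216/7, 132/7, 264/7]
+L2 (α=1/2) → [2001/14, 503/14, 923/7]
= [143, 36, 132]

query (1,1) [L1,L2,L3,L4,L5] — begin 0,0,0
L1 α=1/3: [55/3, 41, 130/3]
L2 α=1/6: [517/9, 439/6, 655/9]
L3 α=1/8: [4105/72, 3463/48, 5827/72]
L4 α=0: [4105/72, 3463/48, 5827/72]
L5 α=4/5: [59113/360, 15367/240, 51331/360]
→ [164, 64, 143]

query (0,1) [L1,L2,L3,L4,L5] — begin 0,0,0
after L1 α=1/2: [118, 25/2, 11]
after L2 α=1/3: [320/3, 250/3, 22]
after L3 α=0: [320/3, 250/3, 22]
after L4 α=2/3: [632/9, 1324/9, 190/3]
after L5 α=2/5: [878/15, 2518/15, 84]
rounded: [59, 168, 84]

(0,2) stack=L1,L2,L3,L4,L5; from [0,0,0]:
+L1 (α=3/7) → [216/7, 132/7, 264/7]
+L2 (α=1/2) → [2001/14, 503/14, 923/7]
+L3 (α=0) → [2001/14, 503/14, 923/7]
+L4 (α=1/2) → [3093/28, 3345/28, 1011/7]
+L5 (α=1/6) → [18349/168, 6667/56, 2217/14]
→ [109, 119, 158]

(3,2) stack=L1,L2,L3,L4,L5,L6; from [0,0,0]:
+L1 (α=2/3) → [92/3, 122/3, 226/3]
+L2 (α=2/3) → [692/9, 920/9, 994/9]
+L3 (α=1/2) → [1781/18, 712/9, 3181/18]
+L4 (α=1) → [246, 91, 113]
+L5 (α=0) → [246, 91, 113]
+L6 (α=5/7) → [677/7, 1017/7, 551/7]
= [97, 145, 79]


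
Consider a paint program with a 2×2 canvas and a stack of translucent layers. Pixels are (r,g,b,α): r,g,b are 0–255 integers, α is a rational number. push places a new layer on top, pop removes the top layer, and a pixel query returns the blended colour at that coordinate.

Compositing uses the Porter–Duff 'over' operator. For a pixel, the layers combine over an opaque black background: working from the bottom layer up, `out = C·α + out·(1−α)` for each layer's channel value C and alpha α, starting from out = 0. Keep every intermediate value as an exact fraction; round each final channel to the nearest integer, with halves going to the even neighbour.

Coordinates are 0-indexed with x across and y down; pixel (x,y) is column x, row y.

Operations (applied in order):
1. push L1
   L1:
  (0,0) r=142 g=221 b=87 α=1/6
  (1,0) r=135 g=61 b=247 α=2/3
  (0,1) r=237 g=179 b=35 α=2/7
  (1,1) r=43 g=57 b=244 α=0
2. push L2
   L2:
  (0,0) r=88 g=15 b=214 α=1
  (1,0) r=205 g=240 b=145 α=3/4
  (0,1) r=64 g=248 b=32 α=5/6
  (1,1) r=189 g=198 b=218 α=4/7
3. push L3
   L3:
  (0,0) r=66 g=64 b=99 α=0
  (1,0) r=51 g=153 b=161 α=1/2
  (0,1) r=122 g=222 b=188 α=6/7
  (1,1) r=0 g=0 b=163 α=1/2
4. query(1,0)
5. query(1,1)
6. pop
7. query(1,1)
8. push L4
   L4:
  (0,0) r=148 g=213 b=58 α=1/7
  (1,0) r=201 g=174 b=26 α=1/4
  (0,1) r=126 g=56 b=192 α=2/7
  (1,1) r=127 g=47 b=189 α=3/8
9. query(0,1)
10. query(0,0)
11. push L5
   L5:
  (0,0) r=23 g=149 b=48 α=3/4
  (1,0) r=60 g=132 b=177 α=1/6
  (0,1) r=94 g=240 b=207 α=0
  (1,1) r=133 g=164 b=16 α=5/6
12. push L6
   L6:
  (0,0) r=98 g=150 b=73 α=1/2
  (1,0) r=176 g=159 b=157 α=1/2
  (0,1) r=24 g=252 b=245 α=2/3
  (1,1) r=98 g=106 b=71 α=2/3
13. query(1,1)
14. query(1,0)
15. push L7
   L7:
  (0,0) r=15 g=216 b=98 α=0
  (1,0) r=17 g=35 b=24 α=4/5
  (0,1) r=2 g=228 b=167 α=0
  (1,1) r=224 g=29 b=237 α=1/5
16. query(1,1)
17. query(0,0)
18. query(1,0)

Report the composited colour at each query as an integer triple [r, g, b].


query (1,0) [L1,L2,L3] — begin 0,0,0
L1 α=2/3: [90, 122/3, 494/3]
L2 α=3/4: [705/4, 1141/6, 1799/12]
L3 α=1/2: [909/8, 2059/12, 3731/24]
rounded: [114, 172, 155]

(1,1) stack=L1,L2,L3; from [0,0,0]:
L1 α=0: [0, 0, 0]
L2 α=4/7: [108, 792/7, 872/7]
L3 α=1/2: [54, 396/7, 2013/14]
= [54, 57, 144]

at x=1,y=1 over L1,L2:
+L1 (α=0) → [0, 0, 0]
+L2 (α=4/7) → [108, 792/7, 872/7]
= [108, 113, 125]

at x=0,y=1 over L1,L2,L4:
L1 α=2/7: [474/7, 358/7, 10]
L2 α=5/6: [1357/21, 4519/21, 85/3]
L4 α=2/7: [12077/147, 24947/147, 1577/21]
→ [82, 170, 75]

(0,0) stack=L1,L2,L4; from [0,0,0]:
after L1 α=1/6: [71/3, 221/6, 29/2]
after L2 α=1: [88, 15, 214]
after L4 α=1/7: [676/7, 303/7, 1342/7]
= [97, 43, 192]

(1,1) stack=L1,L2,L4,L5,L6; from [0,0,0]:
+L1 (α=0) → [0, 0, 0]
+L2 (α=4/7) → [108, 792/7, 872/7]
+L4 (α=3/8) → [921/8, 4947/56, 8329/56]
+L5 (α=5/6) → [6241/48, 50867/336, 12809/336]
+L6 (α=2/3) → [15649/144, 122099/1008, 60521/1008]
rounded: [109, 121, 60]

query (1,0) [L1,L2,L4,L5,L6] — begin 0,0,0
after L1 α=2/3: [90, 122/3, 494/3]
after L2 α=3/4: [705/4, 1141/6, 1799/12]
after L4 α=1/4: [2919/16, 1489/8, 1903/16]
after L5 α=1/6: [5185/32, 8501/48, 12347/96]
after L6 α=1/2: [10817/64, 16133/96, 27419/192]
→ [169, 168, 143]

(1,1) stack=L1,L2,L4,L5,L6,L7; from [0,0,0]:
after L1 α=0: [0, 0, 0]
after L2 α=4/7: [108, 792/7, 872/7]
after L4 α=3/8: [921/8, 4947/56, 8329/56]
after L5 α=5/6: [6241/48, 50867/336, 12809/336]
after L6 α=2/3: [15649/144, 122099/1008, 60521/1008]
after L7 α=1/5: [23713/180, 129407/1260, 24049/252]
rounded: [132, 103, 95]

at x=0,y=0 over L1,L2,L4,L5,L6,L7:
L1 α=1/6: [71/3, 221/6, 29/2]
L2 α=1: [88, 15, 214]
L4 α=1/7: [676/7, 303/7, 1342/7]
L5 α=3/4: [1159/28, 858/7, 1175/14]
L6 α=1/2: [3903/56, 954/7, 2197/28]
L7 α=0: [3903/56, 954/7, 2197/28]
→ [70, 136, 78]

query (1,0) [L1,L2,L4,L5,L6,L7] — begin 0,0,0
after L1 α=2/3: [90, 122/3, 494/3]
after L2 α=3/4: [705/4, 1141/6, 1799/12]
after L4 α=1/4: [2919/16, 1489/8, 1903/16]
after L5 α=1/6: [5185/32, 8501/48, 12347/96]
after L6 α=1/2: [10817/64, 16133/96, 27419/192]
after L7 α=4/5: [15169/320, 29573/480, 45851/960]
→ [47, 62, 48]


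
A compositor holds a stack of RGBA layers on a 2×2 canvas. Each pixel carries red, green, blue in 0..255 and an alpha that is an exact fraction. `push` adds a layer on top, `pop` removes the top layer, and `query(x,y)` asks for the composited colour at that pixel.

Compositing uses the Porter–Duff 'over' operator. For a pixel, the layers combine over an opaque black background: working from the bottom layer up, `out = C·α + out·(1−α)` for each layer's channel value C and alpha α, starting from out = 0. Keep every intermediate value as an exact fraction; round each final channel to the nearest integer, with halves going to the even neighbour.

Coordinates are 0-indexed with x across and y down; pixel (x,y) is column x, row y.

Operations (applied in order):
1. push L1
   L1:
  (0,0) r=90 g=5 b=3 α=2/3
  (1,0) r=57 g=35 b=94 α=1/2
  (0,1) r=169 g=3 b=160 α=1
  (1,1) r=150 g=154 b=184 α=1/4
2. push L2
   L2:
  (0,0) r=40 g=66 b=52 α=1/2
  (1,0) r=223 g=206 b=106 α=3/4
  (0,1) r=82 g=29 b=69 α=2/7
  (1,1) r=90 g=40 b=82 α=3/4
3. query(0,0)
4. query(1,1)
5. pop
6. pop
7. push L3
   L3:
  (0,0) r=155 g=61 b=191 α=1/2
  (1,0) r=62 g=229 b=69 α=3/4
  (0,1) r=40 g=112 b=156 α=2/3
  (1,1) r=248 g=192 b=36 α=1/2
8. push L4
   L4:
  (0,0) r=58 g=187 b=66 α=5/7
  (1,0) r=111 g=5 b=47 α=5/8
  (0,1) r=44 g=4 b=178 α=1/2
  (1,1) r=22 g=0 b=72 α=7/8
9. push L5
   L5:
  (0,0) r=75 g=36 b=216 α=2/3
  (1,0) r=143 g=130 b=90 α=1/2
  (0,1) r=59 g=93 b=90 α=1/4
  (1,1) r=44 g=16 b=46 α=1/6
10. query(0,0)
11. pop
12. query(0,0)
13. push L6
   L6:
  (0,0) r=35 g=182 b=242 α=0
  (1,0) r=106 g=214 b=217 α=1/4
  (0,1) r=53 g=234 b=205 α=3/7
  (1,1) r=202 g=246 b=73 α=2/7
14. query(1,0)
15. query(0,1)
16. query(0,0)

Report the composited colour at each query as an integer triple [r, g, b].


(0,0) stack=L1,L2; from [0,0,0]:
L1 α=2/3: [60, 10/3, 2]
L2 α=1/2: [50, 104/3, 27]
rounded: [50, 35, 27]

query (1,1) [L1,L2] — begin 0,0,0
+L1 (α=1/4) → [75/2, 77/2, 46]
+L2 (α=3/4) → [615/8, 317/8, 73]
= [77, 40, 73]

query (0,0) [L3,L4,L5] — begin 0,0,0
+L3 (α=1/2) → [155/2, 61/2, 191/2]
+L4 (α=5/7) → [445/7, 996/7, 521/7]
+L5 (α=2/3) → [1495/21, 500/7, 3545/21]
= [71, 71, 169]

query (0,0) [L3,L4] — begin 0,0,0
after L3 α=1/2: [155/2, 61/2, 191/2]
after L4 α=5/7: [445/7, 996/7, 521/7]
→ [64, 142, 74]

query (1,0) [L3,L4,L6] — begin 0,0,0
L3 α=3/4: [93/2, 687/4, 207/4]
L4 α=5/8: [1389/16, 2161/32, 1561/32]
L6 α=1/4: [5863/64, 13331/128, 11627/128]
= [92, 104, 91]

query (0,1) [L3,L4,L6] — begin 0,0,0
+L3 (α=2/3) → [80/3, 224/3, 104]
+L4 (α=1/2) → [106/3, 118/3, 141]
+L6 (α=3/7) → [901/21, 2578/21, 1179/7]
rounded: [43, 123, 168]

(0,0) stack=L3,L4,L6; from [0,0,0]:
after L3 α=1/2: [155/2, 61/2, 191/2]
after L4 α=5/7: [445/7, 996/7, 521/7]
after L6 α=0: [445/7, 996/7, 521/7]
→ [64, 142, 74]


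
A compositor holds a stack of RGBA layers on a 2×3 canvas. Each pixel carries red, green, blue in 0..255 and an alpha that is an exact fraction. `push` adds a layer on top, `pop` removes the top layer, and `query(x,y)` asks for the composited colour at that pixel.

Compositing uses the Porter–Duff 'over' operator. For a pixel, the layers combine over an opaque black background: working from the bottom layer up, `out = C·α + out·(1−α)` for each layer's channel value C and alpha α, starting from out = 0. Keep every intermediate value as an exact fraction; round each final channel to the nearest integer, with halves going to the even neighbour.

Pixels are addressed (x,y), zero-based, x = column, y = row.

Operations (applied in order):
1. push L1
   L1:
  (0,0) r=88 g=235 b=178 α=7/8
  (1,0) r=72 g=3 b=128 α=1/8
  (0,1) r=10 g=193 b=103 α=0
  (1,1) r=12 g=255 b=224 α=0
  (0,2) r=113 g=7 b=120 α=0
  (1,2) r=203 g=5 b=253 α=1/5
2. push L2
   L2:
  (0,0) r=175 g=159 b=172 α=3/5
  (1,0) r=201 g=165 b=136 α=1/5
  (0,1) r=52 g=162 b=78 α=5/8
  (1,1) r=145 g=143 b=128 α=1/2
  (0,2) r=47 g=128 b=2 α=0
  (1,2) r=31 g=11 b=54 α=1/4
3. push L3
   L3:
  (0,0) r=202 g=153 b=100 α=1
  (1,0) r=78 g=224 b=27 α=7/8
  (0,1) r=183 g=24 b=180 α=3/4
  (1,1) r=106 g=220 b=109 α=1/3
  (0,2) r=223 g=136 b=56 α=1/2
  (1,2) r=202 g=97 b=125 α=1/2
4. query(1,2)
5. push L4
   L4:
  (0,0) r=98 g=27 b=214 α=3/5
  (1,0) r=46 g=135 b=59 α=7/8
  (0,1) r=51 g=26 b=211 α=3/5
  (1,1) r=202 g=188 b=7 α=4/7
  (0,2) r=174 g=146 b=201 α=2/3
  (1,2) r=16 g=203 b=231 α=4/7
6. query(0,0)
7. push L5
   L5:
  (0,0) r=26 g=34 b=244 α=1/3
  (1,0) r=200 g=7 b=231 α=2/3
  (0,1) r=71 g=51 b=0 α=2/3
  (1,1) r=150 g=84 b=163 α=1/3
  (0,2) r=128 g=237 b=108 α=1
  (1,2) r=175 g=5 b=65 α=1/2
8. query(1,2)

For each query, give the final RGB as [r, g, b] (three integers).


query (1,2) [L1,L2,L3] — begin 0,0,0
L1 α=1/5: [203/5, 1, 253/5]
L2 α=1/4: [191/5, 7/2, 1029/20]
L3 α=1/2: [1201/10, 201/4, 3529/40]
rounded: [120, 50, 88]

(0,0) stack=L1,L2,L3,L4; from [0,0,0]:
after L1 α=7/8: [77, 1645/8, 623/4]
after L2 α=3/5: [679/5, 3553/20, 331/2]
after L3 α=1: [202, 153, 100]
after L4 α=3/5: [698/5, 387/5, 842/5]
rounded: [140, 77, 168]

query (1,2) [L1,L2,L3,L4,L5] — begin 0,0,0
after L1 α=1/5: [203/5, 1, 253/5]
after L2 α=1/4: [191/5, 7/2, 1029/20]
after L3 α=1/2: [1201/10, 201/4, 3529/40]
after L4 α=4/7: [4243/70, 3851/28, 47547/280]
after L5 α=1/2: [16493/140, 3991/56, 65747/560]
→ [118, 71, 117]


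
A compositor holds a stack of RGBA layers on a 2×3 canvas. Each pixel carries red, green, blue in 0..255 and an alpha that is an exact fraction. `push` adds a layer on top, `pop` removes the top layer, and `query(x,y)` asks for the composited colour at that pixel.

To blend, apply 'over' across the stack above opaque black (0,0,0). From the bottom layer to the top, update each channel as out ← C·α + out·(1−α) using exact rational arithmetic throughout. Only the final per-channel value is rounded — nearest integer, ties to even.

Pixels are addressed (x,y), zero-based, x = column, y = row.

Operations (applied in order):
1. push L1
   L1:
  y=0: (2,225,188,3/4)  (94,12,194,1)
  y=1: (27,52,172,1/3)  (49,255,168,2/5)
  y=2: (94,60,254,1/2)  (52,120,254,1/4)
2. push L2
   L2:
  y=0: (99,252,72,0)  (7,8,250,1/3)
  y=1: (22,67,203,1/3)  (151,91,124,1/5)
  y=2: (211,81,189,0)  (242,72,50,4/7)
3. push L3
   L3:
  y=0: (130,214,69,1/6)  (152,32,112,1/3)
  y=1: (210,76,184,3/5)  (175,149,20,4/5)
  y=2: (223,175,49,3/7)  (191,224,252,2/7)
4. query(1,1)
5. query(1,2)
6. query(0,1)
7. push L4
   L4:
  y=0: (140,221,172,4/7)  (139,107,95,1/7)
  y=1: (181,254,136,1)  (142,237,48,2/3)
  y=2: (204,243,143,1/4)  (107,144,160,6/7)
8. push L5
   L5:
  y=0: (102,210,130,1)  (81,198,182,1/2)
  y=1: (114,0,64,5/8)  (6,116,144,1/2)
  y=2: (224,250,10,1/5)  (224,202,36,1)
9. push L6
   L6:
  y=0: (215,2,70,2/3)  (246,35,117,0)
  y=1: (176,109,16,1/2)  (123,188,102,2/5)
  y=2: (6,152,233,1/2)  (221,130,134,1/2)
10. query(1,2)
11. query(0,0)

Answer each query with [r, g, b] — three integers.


at x=1,y=1 over L1,L2,L3:
after L1 α=2/5: [98/5, 102, 336/5]
after L2 α=1/5: [1147/25, 499/5, 1964/25]
after L3 α=4/5: [18647/125, 3479/25, 3964/125]
= [149, 139, 32]

at x=1,y=2 over L1,L2,L3:
L1 α=1/4: [13, 30, 127/2]
L2 α=4/7: [1007/7, 54, 781/14]
L3 α=2/7: [7709/49, 718/7, 10961/98]
rounded: [157, 103, 112]

at x=0,y=1 over L1,L2,L3:
+L1 (α=1/3) → [9, 52/3, 172/3]
+L2 (α=1/3) → [40/3, 305/9, 953/9]
+L3 (α=3/5) → [394/3, 2662/45, 6874/45]
→ [131, 59, 153]

at x=1,y=2 over L1,L2,L3,L4,L5,L6:
after L1 α=1/4: [13, 30, 127/2]
after L2 α=4/7: [1007/7, 54, 781/14]
after L3 α=2/7: [7709/49, 718/7, 10961/98]
after L4 α=6/7: [39167/343, 6766/49, 105041/686]
after L5 α=1: [224, 202, 36]
after L6 α=1/2: [445/2, 166, 85]
= [222, 166, 85]

at x=0,y=0 over L1,L2,L3,L4,L5,L6:
L1 α=3/4: [3/2, 675/4, 141]
L2 α=0: [3/2, 675/4, 141]
L3 α=1/6: [275/12, 4231/24, 129]
L4 α=4/7: [2515/28, 11303/56, 1075/7]
L5 α=1: [102, 210, 130]
L6 α=2/3: [532/3, 214/3, 90]
→ [177, 71, 90]


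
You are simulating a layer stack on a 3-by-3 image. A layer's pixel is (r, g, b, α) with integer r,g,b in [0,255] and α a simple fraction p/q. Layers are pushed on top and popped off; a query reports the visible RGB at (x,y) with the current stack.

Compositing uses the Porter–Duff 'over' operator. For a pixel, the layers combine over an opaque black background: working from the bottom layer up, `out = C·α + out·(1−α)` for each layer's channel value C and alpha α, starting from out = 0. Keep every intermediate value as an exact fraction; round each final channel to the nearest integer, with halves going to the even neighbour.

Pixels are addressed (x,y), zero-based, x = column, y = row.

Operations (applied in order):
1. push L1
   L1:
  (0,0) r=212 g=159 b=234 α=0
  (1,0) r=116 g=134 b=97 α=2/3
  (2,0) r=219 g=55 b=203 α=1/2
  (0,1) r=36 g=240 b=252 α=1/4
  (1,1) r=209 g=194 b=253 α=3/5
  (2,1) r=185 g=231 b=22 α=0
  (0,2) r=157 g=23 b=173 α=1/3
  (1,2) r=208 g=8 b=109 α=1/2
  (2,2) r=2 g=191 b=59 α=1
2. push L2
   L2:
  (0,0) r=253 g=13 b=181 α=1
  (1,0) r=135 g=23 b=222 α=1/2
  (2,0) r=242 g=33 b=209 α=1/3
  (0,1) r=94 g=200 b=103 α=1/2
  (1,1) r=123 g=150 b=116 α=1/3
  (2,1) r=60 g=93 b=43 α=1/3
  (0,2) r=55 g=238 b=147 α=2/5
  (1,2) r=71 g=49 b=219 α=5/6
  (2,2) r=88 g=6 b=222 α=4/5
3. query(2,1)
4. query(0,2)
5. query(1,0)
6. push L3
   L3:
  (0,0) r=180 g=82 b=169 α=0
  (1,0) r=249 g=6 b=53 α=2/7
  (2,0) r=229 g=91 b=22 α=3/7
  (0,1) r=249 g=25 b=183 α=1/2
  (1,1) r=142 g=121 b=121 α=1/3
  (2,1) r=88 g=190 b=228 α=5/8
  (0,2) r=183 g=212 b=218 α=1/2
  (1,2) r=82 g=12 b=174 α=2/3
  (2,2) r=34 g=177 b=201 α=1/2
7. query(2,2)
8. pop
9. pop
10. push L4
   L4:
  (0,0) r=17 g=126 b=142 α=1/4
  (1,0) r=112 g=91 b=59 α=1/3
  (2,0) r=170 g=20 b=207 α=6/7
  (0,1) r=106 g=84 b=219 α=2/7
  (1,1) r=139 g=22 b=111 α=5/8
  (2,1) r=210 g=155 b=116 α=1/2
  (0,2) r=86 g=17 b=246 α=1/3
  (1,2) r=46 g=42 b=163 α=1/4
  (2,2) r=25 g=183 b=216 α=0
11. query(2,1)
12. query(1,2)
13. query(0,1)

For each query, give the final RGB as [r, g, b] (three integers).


(2,1) stack=L1,L2; from [0,0,0]:
after L1 α=0: [0, 0, 0]
after L2 α=1/3: [20, 31, 43/3]
→ [20, 31, 14]

(0,2) stack=L1,L2; from [0,0,0]:
+L1 (α=1/3) → [157/3, 23/3, 173/3]
+L2 (α=2/5) → [267/5, 499/5, 467/5]
= [53, 100, 93]

query (1,0) [L1,L2] — begin 0,0,0
+L1 (α=2/3) → [232/3, 268/3, 194/3]
+L2 (α=1/2) → [637/6, 337/6, 430/3]
→ [106, 56, 143]

query (2,2) [L1,L2,L3] — begin 0,0,0
L1 α=1: [2, 191, 59]
L2 α=4/5: [354/5, 43, 947/5]
L3 α=1/2: [262/5, 110, 976/5]
rounded: [52, 110, 195]

at x=2,y=1 over L1,L4:
after L1 α=0: [0, 0, 0]
after L4 α=1/2: [105, 155/2, 58]
= [105, 78, 58]

(1,2) stack=L1,L4; from [0,0,0]:
+L1 (α=1/2) → [104, 4, 109/2]
+L4 (α=1/4) → [179/2, 27/2, 653/8]
= [90, 14, 82]

query (0,1) [L1,L4] — begin 0,0,0
+L1 (α=1/4) → [9, 60, 63]
+L4 (α=2/7) → [257/7, 468/7, 753/7]
= [37, 67, 108]


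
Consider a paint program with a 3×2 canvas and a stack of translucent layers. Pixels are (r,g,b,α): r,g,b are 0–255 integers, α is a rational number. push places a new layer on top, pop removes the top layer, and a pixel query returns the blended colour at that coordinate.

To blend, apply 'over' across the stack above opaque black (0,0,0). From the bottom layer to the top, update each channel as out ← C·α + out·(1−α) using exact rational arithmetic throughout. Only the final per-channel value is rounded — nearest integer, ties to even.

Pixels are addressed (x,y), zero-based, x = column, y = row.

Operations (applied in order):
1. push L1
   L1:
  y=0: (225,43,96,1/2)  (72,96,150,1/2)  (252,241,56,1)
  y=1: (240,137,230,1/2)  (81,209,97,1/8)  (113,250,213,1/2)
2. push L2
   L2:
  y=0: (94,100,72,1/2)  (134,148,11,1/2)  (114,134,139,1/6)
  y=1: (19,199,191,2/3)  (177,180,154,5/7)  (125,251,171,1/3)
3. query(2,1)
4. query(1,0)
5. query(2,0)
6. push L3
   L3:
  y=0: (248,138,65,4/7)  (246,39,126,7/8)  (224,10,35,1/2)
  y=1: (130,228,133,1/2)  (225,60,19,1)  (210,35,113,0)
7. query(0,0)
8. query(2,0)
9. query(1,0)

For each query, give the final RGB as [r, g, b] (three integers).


query (2,1) [L1,L2] — begin 0,0,0
L1 α=1/2: [113/2, 125, 213/2]
L2 α=1/3: [238/3, 167, 128]
rounded: [79, 167, 128]

(1,0) stack=L1,L2; from [0,0,0]:
after L1 α=1/2: [36, 48, 75]
after L2 α=1/2: [85, 98, 43]
→ [85, 98, 43]

at x=2,y=0 over L1,L2:
L1 α=1: [252, 241, 56]
L2 α=1/6: [229, 1339/6, 419/6]
rounded: [229, 223, 70]

at x=0,y=0 over L1,L2,L3:
after L1 α=1/2: [225/2, 43/2, 48]
after L2 α=1/2: [413/4, 243/4, 60]
after L3 α=4/7: [5207/28, 2937/28, 440/7]
rounded: [186, 105, 63]

at x=2,y=0 over L1,L2,L3:
after L1 α=1: [252, 241, 56]
after L2 α=1/6: [229, 1339/6, 419/6]
after L3 α=1/2: [453/2, 1399/12, 629/12]
rounded: [226, 117, 52]

query (1,0) [L1,L2,L3] — begin 0,0,0
L1 α=1/2: [36, 48, 75]
L2 α=1/2: [85, 98, 43]
L3 α=7/8: [1807/8, 371/8, 925/8]
rounded: [226, 46, 116]
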